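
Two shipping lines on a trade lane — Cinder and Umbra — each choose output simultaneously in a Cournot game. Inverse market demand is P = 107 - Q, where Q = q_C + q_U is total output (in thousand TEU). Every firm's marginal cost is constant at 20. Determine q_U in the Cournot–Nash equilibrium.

Each firm earns π_i = (107 - Q)q_i - 20q_i.
First-order condition (treating rivals' output as given): 87 - 2q_i - q_j = 0.
By symmetry each firm produces the same amount; substituting q_j = q_i yields q_i = 87/3 = 29.

29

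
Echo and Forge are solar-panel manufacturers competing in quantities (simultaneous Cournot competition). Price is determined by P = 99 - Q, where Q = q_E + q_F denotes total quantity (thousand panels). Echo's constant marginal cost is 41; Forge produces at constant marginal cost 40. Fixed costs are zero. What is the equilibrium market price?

Echo's profit: π_E = (99 - Q)q_E - (41q_E). Setting ∂π_E/∂q_E = 0: 58 - 2q_E - (q_F) = 0.
Forge's profit: π_F = (99 - Q)q_F - (40q_F). Setting ∂π_F/∂q_F = 0: 59 - 2q_F - (q_E) = 0.
Best responses: q_E = (58 - q_F)/2, q_F = (59 - q_E)/2.
Solving the pair: q_E = 19, q_F = 20.
Total output Q = 39, so price P = 99 - 39 = 60.

60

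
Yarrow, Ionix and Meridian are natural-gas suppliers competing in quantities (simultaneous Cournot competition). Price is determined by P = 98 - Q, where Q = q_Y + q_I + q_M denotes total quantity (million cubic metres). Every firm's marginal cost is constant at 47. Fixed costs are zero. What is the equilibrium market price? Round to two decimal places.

59.75

Each firm earns π_i = (98 - Q)q_i - 47q_i.
Setting ∂π_i/∂q_i = 0 with rivals' quantities fixed: 51 - 2q_i - Σ_{j≠i} q_j = 0.
By symmetry each firm produces the same amount; substituting Σ_{j≠i} q_j = 2q_i yields q_i = 51/4.
Total output Q = 153/4, so price P = 98 - 153/4 = 239/4.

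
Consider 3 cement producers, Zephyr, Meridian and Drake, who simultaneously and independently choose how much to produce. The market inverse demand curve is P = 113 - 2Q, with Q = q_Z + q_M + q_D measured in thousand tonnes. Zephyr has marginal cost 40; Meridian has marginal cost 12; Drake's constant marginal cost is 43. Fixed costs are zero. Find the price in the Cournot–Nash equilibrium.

52

Zephyr's profit: π_Z = (113 - 2Q)q_Z - (40q_Z). Setting ∂π_Z/∂q_Z = 0: 73 - 4q_Z - 2(q_M + q_D) = 0.
Meridian's first-order condition: 101 - 4q_M - 2(q_Z + q_D) = 0.
Drake's profit: π_D = (113 - 2Q)q_D - (43q_D). Setting ∂π_D/∂q_D = 0: 70 - 4q_D - 2(q_Z + q_M) = 0.
Summing all 3 equations gives 244 − 8Q = 0, hence Q = 61/2.
Back-substituting: q_Z = (73 − 61)/2 = 6, q_M = (101 − 61)/2 = 20, q_D = (70 − 61)/2 = 9/2.
Total output Q = 61/2, so price P = 113 - 2·(61/2) = 52.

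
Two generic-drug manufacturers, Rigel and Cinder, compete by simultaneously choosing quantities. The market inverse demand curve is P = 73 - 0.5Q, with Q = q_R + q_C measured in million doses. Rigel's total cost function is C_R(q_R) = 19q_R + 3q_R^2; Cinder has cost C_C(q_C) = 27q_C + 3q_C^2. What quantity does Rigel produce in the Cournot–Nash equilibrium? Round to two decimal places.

7.28

Rigel's profit: π_R = (73 - 0.5Q)q_R - (19q_R + 3q_R²). Setting ∂π_R/∂q_R = 0: 54 - 7q_R - (1/2)(q_C) = 0.
Cinder's first-order condition: 46 - 7q_C - (1/2)(q_R) = 0.
Rearranging gives the reaction functions q_R = (54 - (1/2)q_C)/7 and q_C = (46 - (1/2)q_R)/7.
Substituting one into the other gives q_R = 284/39 and q_C = 236/39.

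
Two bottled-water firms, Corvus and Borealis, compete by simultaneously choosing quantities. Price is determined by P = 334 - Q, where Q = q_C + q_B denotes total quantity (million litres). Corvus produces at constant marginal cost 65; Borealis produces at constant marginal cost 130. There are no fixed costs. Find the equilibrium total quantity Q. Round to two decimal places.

157.67

Corvus's profit: π_C = (334 - Q)q_C - (65q_C). Setting ∂π_C/∂q_C = 0: 269 - 2q_C - (q_B) = 0.
Borealis's profit: π_B = (334 - Q)q_B - (130q_B). Setting ∂π_B/∂q_B = 0: 204 - 2q_B - (q_C) = 0.
Best responses: q_C = (269 - q_B)/2, q_B = (204 - q_C)/2.
Substituting one into the other gives q_C = 334/3 and q_B = 139/3.
Total output Q = 334/3 + 139/3 = 473/3.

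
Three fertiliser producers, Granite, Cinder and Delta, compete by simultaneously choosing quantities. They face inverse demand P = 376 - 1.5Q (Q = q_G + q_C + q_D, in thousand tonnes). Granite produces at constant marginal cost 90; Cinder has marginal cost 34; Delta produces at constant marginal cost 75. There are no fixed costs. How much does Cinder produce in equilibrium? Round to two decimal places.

Granite's profit: π_G = (376 - 1.5Q)q_G - (90q_G). Setting ∂π_G/∂q_G = 0: 286 - 3q_G - (3/2)(q_C + q_D) = 0.
Cinder's profit: π_C = (376 - 1.5Q)q_C - (34q_C). Setting ∂π_C/∂q_C = 0: 342 - 3q_C - (3/2)(q_G + q_D) = 0.
Delta's profit: π_D = (376 - 1.5Q)q_D - (75q_D). Setting ∂π_D/∂q_D = 0: 301 - 3q_D - (3/2)(q_G + q_C) = 0.
Summing all 3 equations gives 929 − 6Q = 0, hence Q = 929/6.
Back-substituting: q_G = (286 − 929/4)/(3/2) = 215/6, q_C = (342 − 929/4)/(3/2) = 439/6, q_D = (301 − 929/4)/(3/2) = 275/6.

73.17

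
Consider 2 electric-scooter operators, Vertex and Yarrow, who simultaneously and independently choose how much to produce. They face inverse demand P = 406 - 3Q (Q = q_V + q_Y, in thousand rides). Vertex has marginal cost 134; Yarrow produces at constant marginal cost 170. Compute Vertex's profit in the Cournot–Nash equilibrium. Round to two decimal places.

3513.48

Vertex's profit: π_V = (406 - 3Q)q_V - (134q_V). Setting ∂π_V/∂q_V = 0: 272 - 6q_V - 3(q_Y) = 0.
Yarrow's first-order condition: 236 - 6q_Y - 3(q_V) = 0.
So q_V = (272 - 3q_Y)/6 and q_Y = (236 - 3q_V)/6.
Substituting one into the other gives q_V = 308/9 and q_Y = 200/9.
Price P = 406 - 3·(508/9) = 710/3.
Vertex's profit: (710/3 - 134)·(308/9) = 3513.4815.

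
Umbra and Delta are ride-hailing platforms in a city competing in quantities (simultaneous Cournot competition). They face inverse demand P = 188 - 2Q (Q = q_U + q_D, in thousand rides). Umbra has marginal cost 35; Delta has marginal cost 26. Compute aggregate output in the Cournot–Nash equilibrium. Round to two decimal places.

Umbra's profit: π_U = (188 - 2Q)q_U - (35q_U). Setting ∂π_U/∂q_U = 0: 153 - 4q_U - 2(q_D) = 0.
Delta's profit: π_D = (188 - 2Q)q_D - (26q_D). Setting ∂π_D/∂q_D = 0: 162 - 4q_D - 2(q_U) = 0.
So q_U = (153 - 2q_D)/4 and q_D = (162 - 2q_U)/4.
Substituting one into the other gives q_U = 24 and q_D = 57/2.
Total output Q = 24 + 57/2 = 105/2.

52.50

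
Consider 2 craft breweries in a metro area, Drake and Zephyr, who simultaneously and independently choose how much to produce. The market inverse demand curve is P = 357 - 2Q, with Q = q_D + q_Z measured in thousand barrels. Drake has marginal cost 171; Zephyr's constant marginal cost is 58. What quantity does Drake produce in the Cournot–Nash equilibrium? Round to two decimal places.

12.17

Drake's profit: π_D = (357 - 2Q)q_D - (171q_D). Setting ∂π_D/∂q_D = 0: 186 - 4q_D - 2(q_Z) = 0.
Zephyr's first-order condition: 299 - 4q_Z - 2(q_D) = 0.
Best responses: q_D = (186 - 2q_Z)/4, q_Z = (299 - 2q_D)/4.
Solving the pair: q_D = 73/6, q_Z = 206/3.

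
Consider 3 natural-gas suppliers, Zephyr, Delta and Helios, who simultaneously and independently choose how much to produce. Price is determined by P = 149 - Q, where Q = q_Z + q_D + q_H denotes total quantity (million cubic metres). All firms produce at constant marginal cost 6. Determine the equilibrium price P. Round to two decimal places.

A representative firm's profit is π_i = q_i(149 - Q) - 6q_i.
First-order condition (treating rivals' output as given): 143 - 2q_i - Σ_{j≠i} q_j = 0.
With identical firms every q_j equals q_i, so Σ_{j≠i} q_j = 2q_i and 143 = 4q_i, giving q_i = 143/4.
Total output Q = 429/4, so price P = 149 - 429/4 = 167/4.

41.75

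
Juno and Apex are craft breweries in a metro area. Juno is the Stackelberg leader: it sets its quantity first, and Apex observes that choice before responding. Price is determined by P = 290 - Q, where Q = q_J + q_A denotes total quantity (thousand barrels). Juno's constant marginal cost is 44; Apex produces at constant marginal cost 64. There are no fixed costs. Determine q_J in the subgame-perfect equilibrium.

Solve by backward induction. Given q_J, the follower Apex maximises π_A = (290 - q_J - q_A)q_A - 64q_A.
Follower FOC: 226 - q_J - 2q_A = 0, so q_A(q_J) = (226 - q_J)/2.
Juno substitutes q_A(q_J) into its own profit: π_J = q_J(290 - q_J - (226 - q_J)/2) - 44q_J = (177 - (1/2)q_J)q_J - 44q_J.
Maximising: ∂π_J/∂q_J = 133 - q_J = 0, giving q_J = 133.
Then q_A = (226 - 133)/2 = 93/2.

133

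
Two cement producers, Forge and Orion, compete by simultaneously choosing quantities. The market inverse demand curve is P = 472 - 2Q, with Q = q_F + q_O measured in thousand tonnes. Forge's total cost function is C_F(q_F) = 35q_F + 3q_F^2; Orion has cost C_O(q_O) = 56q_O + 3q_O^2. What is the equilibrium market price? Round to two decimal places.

329.83

Forge's profit: π_F = (472 - 2Q)q_F - (35q_F + 3q_F²). Setting ∂π_F/∂q_F = 0: 437 - 10q_F - 2(q_O) = 0.
Orion's profit: π_O = (472 - 2Q)q_O - (56q_O + 3q_O²). Setting ∂π_O/∂q_O = 0: 416 - 10q_O - 2(q_F) = 0.
So q_F = (437 - 2q_O)/10 and q_O = (416 - 2q_F)/10.
Substituting one into the other gives q_F = 1769/48 and q_O = 1643/48.
Total output Q = 853/12, so price P = 472 - 2·(853/12) = 1979/6.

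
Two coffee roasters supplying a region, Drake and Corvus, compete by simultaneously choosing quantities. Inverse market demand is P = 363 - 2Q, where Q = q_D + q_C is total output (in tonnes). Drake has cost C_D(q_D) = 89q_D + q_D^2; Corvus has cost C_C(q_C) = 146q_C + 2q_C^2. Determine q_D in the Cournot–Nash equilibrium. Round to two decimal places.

Drake's profit: π_D = (363 - 2Q)q_D - (89q_D + q_D²). Setting ∂π_D/∂q_D = 0: 274 - 6q_D - 2(q_C) = 0.
Corvus's profit: π_C = (363 - 2Q)q_C - (146q_C + 2q_C²). Setting ∂π_C/∂q_C = 0: 217 - 8q_C - 2(q_D) = 0.
Best responses: q_D = (274 - 2q_C)/6, q_C = (217 - 2q_D)/8.
Solving the pair: q_D = 879/22, q_C = 377/22.

39.95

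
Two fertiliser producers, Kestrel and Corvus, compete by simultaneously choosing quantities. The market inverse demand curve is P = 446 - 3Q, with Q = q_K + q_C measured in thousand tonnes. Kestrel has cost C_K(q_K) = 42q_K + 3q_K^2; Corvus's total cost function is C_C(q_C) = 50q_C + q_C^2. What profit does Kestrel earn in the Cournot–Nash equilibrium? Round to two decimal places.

Kestrel's profit: π_K = (446 - 3Q)q_K - (42q_K + 3q_K²). Setting ∂π_K/∂q_K = 0: 404 - 12q_K - 3(q_C) = 0.
Corvus's profit: π_C = (446 - 3Q)q_C - (50q_C + q_C²). Setting ∂π_C/∂q_C = 0: 396 - 8q_C - 3(q_K) = 0.
Rearranging gives the reaction functions q_K = (404 - 3q_C)/12 and q_C = (396 - 3q_K)/8.
Solving the pair: q_K = 23.4943, q_C = 1180/29.
Price P = 446 - 3·64.1839 = 253.4483.
Kestrel's profit: 253.4483·23.4943 - 42·23.4943 - 3·23.4943² = 3311.8795.

3311.88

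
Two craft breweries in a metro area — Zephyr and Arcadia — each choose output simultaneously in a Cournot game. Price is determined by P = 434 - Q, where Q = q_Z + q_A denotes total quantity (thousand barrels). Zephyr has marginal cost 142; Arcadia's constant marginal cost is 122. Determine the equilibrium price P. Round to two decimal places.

Zephyr's profit: π_Z = (434 - Q)q_Z - (142q_Z). Setting ∂π_Z/∂q_Z = 0: 292 - 2q_Z - (q_A) = 0.
Arcadia's profit: π_A = (434 - Q)q_A - (122q_A). Setting ∂π_A/∂q_A = 0: 312 - 2q_A - (q_Z) = 0.
So q_Z = (292 - q_A)/2 and q_A = (312 - q_Z)/2.
Solving the pair: q_Z = 272/3, q_A = 332/3.
Total output Q = 604/3, so price P = 434 - 604/3 = 698/3.

232.67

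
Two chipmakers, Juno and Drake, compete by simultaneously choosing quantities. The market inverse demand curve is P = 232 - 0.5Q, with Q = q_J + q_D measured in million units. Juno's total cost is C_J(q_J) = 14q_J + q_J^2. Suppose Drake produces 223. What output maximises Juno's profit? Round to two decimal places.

With the rival's output fixed at 223, Juno's profit is π_J = (232 - (1/2)·223 - (1/2)q_J)q_J - (14q_J + q_J²) = (241/2 - (1/2)q_J)q_J - (14q_J + q_J²).
∂π_J/∂q_J = 213/2 - 3q_J = 0, so q_J = 71/2.

35.50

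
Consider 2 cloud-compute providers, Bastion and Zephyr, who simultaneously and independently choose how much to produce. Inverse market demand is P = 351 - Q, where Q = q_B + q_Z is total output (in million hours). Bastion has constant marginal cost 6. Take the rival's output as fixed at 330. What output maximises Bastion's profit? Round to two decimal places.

With the rival's output fixed at 330, Bastion's profit is π_B = (351 - 330 - q_B)q_B - (6q_B) = (21 - q_B)q_B - (6q_B).
∂π_B/∂q_B = 15 - 2q_B = 0, so q_B = 15/2.

7.50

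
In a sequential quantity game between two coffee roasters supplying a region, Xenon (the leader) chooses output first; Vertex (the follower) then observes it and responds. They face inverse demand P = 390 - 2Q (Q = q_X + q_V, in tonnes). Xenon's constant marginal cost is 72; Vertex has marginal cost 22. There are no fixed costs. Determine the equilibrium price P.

139

Solve by backward induction. Given q_X, the follower Vertex maximises π_V = (390 - 2q_X - 2q_V)q_V - 22q_V.
Follower FOC: 368 - 2q_X - 4q_V = 0, so q_V(q_X) = (368 - 2q_X)/4.
The leader anticipates this reaction. Substituting into P = 390 - 2Q gives P = 206 - q_X, so π_X = (206 - q_X)q_X - 72q_X.
The leader's first-order condition 134 - 2q_X = 0 yields q_X = 67.
Then q_V = (368 - 2·67)/4 = 117/2.
Total output Q = 251/2, so price P = 390 - 2·(251/2) = 139.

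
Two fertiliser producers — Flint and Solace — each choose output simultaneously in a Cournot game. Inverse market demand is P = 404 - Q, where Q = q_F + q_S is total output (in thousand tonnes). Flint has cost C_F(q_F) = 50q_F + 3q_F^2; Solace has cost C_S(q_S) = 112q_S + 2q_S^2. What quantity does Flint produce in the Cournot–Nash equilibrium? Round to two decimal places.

Flint's profit: π_F = (404 - Q)q_F - (50q_F + 3q_F²). Setting ∂π_F/∂q_F = 0: 354 - 8q_F - (q_S) = 0.
Solace's first-order condition: 292 - 6q_S - (q_F) = 0.
Rearranging gives the reaction functions q_F = (354 - q_S)/8 and q_S = (292 - q_F)/6.
Solving the pair: q_F = 1832/47, q_S = 1982/47.

38.98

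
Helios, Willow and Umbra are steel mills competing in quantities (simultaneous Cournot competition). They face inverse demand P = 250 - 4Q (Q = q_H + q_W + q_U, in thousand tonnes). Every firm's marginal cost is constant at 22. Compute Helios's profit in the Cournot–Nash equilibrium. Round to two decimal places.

812.25

Each firm earns π_i = (250 - 4Q)q_i - 22q_i.
First-order condition (treating rivals' output as given): 228 - 8q_i - 4·Σ_{j≠i} q_j = 0.
By symmetry each firm produces the same amount; substituting Σ_{j≠i} q_j = 2q_i yields q_i = 228/16 = 57/4.
Price P = 250 - 4·(171/4) = 79.
Helios's profit: (79 - 22)·(57/4) = 812.2500.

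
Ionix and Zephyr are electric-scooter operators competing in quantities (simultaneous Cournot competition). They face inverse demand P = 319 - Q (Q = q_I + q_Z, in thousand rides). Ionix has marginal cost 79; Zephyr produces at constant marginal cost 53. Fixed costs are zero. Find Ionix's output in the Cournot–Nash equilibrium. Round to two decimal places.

Ionix's profit: π_I = (319 - Q)q_I - (79q_I). Setting ∂π_I/∂q_I = 0: 240 - 2q_I - (q_Z) = 0.
Zephyr's profit: π_Z = (319 - Q)q_Z - (53q_Z). Setting ∂π_Z/∂q_Z = 0: 266 - 2q_Z - (q_I) = 0.
So q_I = (240 - q_Z)/2 and q_Z = (266 - q_I)/2.
Solving the pair: q_I = 214/3, q_Z = 292/3.

71.33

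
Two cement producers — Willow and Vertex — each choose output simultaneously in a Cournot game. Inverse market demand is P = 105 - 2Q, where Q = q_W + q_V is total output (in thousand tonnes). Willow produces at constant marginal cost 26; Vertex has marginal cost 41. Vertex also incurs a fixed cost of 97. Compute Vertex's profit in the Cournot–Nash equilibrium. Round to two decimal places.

Willow's profit: π_W = (105 - 2Q)q_W - (26q_W). Setting ∂π_W/∂q_W = 0: 79 - 4q_W - 2(q_V) = 0.
Vertex's profit: π_V = (105 - 2Q)q_V - (41q_V). Setting ∂π_V/∂q_V = 0: 64 - 4q_V - 2(q_W) = 0.
So q_W = (79 - 2q_V)/4 and q_V = (64 - 2q_W)/4.
Solving the pair: q_W = 47/3, q_V = 49/6.
Price P = 105 - 2·(143/6) = 172/3.
Vertex's profit: (172/3 - 41)·(49/6) - 97 = 655/18.

36.39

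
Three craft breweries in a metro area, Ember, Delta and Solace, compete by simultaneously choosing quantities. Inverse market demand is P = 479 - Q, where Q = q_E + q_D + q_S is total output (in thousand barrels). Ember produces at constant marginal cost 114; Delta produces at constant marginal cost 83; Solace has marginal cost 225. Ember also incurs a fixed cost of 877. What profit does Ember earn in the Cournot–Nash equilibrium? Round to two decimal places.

Ember's profit: π_E = (479 - Q)q_E - (114q_E). Setting ∂π_E/∂q_E = 0: 365 - 2q_E - (q_D + q_S) = 0.
Delta's profit: π_D = (479 - Q)q_D - (83q_D). Setting ∂π_D/∂q_D = 0: 396 - 2q_D - (q_E + q_S) = 0.
Solace's profit: π_S = (479 - Q)q_S - (225q_S). Setting ∂π_S/∂q_S = 0: 254 - 2q_S - (q_E + q_D) = 0.
Adding the 3 first-order conditions: 1015 − 4Q = 0, so Q = 1015/4.
Back-substituting: q_E = (365 − 1015/4) = 445/4, q_D = (396 − 1015/4) = 569/4, q_S = (254 − 1015/4) = 1/4.
Price P = 479 - 1015/4 = 901/4.
Ember's profit: (901/4 - 114)·(445/4) - 877 = 11499.5625.

11499.56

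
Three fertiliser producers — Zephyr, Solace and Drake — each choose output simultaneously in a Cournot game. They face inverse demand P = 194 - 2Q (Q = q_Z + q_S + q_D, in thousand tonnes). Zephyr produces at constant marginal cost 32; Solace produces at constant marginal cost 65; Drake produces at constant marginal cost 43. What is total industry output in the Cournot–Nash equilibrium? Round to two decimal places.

Zephyr's profit: π_Z = (194 - 2Q)q_Z - (32q_Z). Setting ∂π_Z/∂q_Z = 0: 162 - 4q_Z - 2(q_S + q_D) = 0.
Solace's profit: π_S = (194 - 2Q)q_S - (65q_S). Setting ∂π_S/∂q_S = 0: 129 - 4q_S - 2(q_Z + q_D) = 0.
Drake's profit: π_D = (194 - 2Q)q_D - (43q_D). Setting ∂π_D/∂q_D = 0: 151 - 4q_D - 2(q_Z + q_S) = 0.
Adding the 3 conditions: 442 − 4Q − 4Q = 0, i.e. Q = 221/4.
Back-substituting: q_Z = (162 − 221/2)/2 = 103/4, q_S = (129 − 221/2)/2 = 37/4, q_D = (151 − 221/2)/2 = 81/4.
Total output Q = 103/4 + 37/4 + 81/4 = 221/4.

55.25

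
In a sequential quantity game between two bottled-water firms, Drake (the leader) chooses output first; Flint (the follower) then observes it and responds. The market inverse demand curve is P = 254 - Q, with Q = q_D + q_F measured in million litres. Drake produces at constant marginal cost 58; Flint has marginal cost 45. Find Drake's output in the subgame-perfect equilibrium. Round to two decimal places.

91.50

The follower Flint best-responds to any q_D: π_F = (254 - Q)q_F - 45q_F.
Follower FOC: 209 - q_D - 2q_F = 0, so q_F(q_D) = (209 - q_D)/2.
The leader anticipates this reaction. Substituting into P = 254 - Q gives P = 299/2 - (1/2)q_D, so π_D = (299/2 - (1/2)q_D)q_D - 58q_D.
Maximising: ∂π_D/∂q_D = 183/2 - q_D = 0, giving q_D = 183/2.
Then q_F = (209 - 183/2)/2 = 235/4.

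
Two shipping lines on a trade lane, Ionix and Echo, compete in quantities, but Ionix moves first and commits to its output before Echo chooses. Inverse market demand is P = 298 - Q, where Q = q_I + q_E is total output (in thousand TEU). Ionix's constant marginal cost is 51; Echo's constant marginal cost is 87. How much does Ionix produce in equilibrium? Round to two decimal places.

Solve by backward induction. Given q_I, the follower Echo maximises π_E = (298 - q_I - q_E)q_E - 87q_E.
∂π_E/∂q_E = 211 - q_I - 2q_E = 0 gives the reaction function q_E = (211 - q_I)/2.
The leader anticipates this reaction. Substituting into P = 298 - Q gives P = 385/2 - (1/2)q_I, so π_I = (385/2 - (1/2)q_I)q_I - 51q_I.
Maximising: ∂π_I/∂q_I = 283/2 - q_I = 0, giving q_I = 283/2.
Then q_E = (211 - 283/2)/2 = 139/4.

141.50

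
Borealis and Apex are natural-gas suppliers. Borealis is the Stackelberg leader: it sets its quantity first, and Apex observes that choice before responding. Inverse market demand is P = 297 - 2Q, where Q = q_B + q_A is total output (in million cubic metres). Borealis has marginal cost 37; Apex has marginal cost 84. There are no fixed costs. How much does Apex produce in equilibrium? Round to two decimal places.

14.88

The follower Apex best-responds to any q_B: π_A = (297 - 2Q)q_A - 84q_A.
Setting the follower's marginal profit to zero, 213 - 2q_B - 4q_A = 0, i.e. q_A = (213 - 2q_B)/4.
The leader anticipates this reaction. Substituting into P = 297 - 2Q gives P = 381/2 - q_B, so π_B = (381/2 - q_B)q_B - 37q_B.
Leader FOC: 307/2 - 2q_B = 0, so q_B = 307/4.
Then q_A = (213 - 2·(307/4))/4 = 119/8.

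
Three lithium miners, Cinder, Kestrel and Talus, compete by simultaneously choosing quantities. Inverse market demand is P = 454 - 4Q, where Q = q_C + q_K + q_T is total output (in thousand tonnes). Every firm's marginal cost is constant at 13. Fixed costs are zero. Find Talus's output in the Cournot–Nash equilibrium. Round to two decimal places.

A representative firm's profit is π_i = q_i(454 - 4Q) - 13q_i.
Setting ∂π_i/∂q_i = 0 with rivals' quantities fixed: 441 - 8q_i - 4·Σ_{j≠i} q_j = 0.
With identical firms every q_j equals q_i, so Σ_{j≠i} q_j = 2q_i and 441 = 16q_i, giving q_i = 441/16.

27.56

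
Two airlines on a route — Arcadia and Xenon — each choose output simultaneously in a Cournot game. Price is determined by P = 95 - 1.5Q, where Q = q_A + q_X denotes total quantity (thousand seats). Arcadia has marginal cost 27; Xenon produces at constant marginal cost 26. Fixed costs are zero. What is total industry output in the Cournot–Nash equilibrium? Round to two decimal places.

30.44

Arcadia's profit: π_A = (95 - 1.5Q)q_A - (27q_A). Setting ∂π_A/∂q_A = 0: 68 - 3q_A - (3/2)(q_X) = 0.
Xenon's first-order condition: 69 - 3q_X - (3/2)(q_A) = 0.
Rearranging gives the reaction functions q_A = (68 - (3/2)q_X)/3 and q_X = (69 - (3/2)q_A)/3.
Substituting one into the other gives q_A = 134/9 and q_X = 140/9.
Total output Q = 134/9 + 140/9 = 274/9.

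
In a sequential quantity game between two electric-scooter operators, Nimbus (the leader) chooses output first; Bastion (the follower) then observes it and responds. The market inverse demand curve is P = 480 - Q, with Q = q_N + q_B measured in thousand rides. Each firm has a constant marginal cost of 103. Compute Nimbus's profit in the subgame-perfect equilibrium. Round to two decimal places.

17766.13

Solve by backward induction. Given q_N, the follower Bastion maximises π_B = (480 - q_N - q_B)q_B - 103q_B.
Follower FOC: 377 - q_N - 2q_B = 0, so q_B(q_N) = (377 - q_N)/2.
The leader anticipates this reaction. Substituting into P = 480 - Q gives P = 583/2 - (1/2)q_N, so π_N = (583/2 - (1/2)q_N)q_N - 103q_N.
Maximising: ∂π_N/∂q_N = 377/2 - q_N = 0, giving q_N = 377/2.
Then q_B = (377 - 377/2)/2 = 377/4.
Price P = 480 - 1131/4 = 789/4.
Nimbus's profit: (789/4 - 103)·(377/2) = 17766.1250.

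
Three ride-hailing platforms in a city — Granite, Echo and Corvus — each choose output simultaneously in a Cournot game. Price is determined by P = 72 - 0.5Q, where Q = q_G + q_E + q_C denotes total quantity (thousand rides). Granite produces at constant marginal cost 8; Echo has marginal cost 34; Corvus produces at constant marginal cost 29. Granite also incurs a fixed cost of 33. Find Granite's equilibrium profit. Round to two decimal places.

1507.13

Granite's profit: π_G = (72 - 0.5Q)q_G - (8q_G). Setting ∂π_G/∂q_G = 0: 64 - q_G - (1/2)(q_E + q_C) = 0.
Echo's first-order condition: 38 - q_E - (1/2)(q_G + q_C) = 0.
Corvus's profit: π_C = (72 - 0.5Q)q_C - (29q_C). Setting ∂π_C/∂q_C = 0: 43 - q_C - (1/2)(q_G + q_E) = 0.
Adding the 3 first-order conditions: 145 − 2Q = 0, so Q = 145/2.
Back-substituting: q_G = (64 − 145/4)/(1/2) = 111/2, q_E = (38 − 145/4)/(1/2) = 7/2, q_C = (43 − 145/4)/(1/2) = 27/2.
Price P = 72 - (1/2)·(145/2) = 143/4.
Granite's profit: (143/4 - 8)·(111/2) - 33 = 1507.1250.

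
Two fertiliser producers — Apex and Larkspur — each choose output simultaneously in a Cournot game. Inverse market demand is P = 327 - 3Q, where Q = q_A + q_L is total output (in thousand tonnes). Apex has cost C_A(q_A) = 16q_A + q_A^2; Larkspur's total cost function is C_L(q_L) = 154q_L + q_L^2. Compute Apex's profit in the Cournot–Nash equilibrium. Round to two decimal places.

Apex's profit: π_A = (327 - 3Q)q_A - (16q_A + q_A²). Setting ∂π_A/∂q_A = 0: 311 - 8q_A - 3(q_L) = 0.
Larkspur's first-order condition: 173 - 8q_L - 3(q_A) = 0.
Rearranging gives the reaction functions q_A = (311 - 3q_L)/8 and q_L = (173 - 3q_A)/8.
Substituting one into the other gives q_A = 179/5 and q_L = 41/5.
Price P = 327 - 3·44 = 195.
Apex's profit: 195·(179/5) - 16·(179/5) - (179/5)² = 5126.5600.

5126.56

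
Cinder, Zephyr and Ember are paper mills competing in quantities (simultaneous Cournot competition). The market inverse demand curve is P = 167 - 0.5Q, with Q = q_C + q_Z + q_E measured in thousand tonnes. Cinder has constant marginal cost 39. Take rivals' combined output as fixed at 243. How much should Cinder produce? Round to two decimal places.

6.50

With rivals' combined output fixed at 243, Cinder's profit is π_C = (167 - (1/2)·243 - (1/2)q_C)q_C - (39q_C) = (91/2 - (1/2)q_C)q_C - (39q_C).
∂π_C/∂q_C = 13/2 - q_C = 0, so q_C = 13/2.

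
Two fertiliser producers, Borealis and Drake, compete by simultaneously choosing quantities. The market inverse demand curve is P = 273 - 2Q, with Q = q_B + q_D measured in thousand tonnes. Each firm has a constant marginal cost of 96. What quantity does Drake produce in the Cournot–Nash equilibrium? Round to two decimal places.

A representative firm's profit is π_i = q_i(273 - 2Q) - 96q_i.
Setting ∂π_i/∂q_i = 0 with rivals' quantities fixed: 177 - 4q_i - 2q_j = 0.
By symmetry each firm produces the same amount; substituting q_j = q_i yields q_i = 177/6 = 59/2.

29.50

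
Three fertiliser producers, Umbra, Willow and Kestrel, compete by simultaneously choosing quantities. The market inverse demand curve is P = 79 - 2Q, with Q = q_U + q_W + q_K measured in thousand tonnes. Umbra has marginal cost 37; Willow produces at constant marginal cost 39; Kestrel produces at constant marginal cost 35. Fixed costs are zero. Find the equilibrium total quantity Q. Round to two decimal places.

15.75

Umbra's profit: π_U = (79 - 2Q)q_U - (37q_U). Setting ∂π_U/∂q_U = 0: 42 - 4q_U - 2(q_W + q_K) = 0.
Willow's first-order condition: 40 - 4q_W - 2(q_U + q_K) = 0.
Kestrel's profit: π_K = (79 - 2Q)q_K - (35q_K). Setting ∂π_K/∂q_K = 0: 44 - 4q_K - 2(q_U + q_W) = 0.
Adding the 3 first-order conditions: 126 − 8Q = 0, so Q = 63/4.
Back-substituting: q_U = (42 − 63/2)/2 = 21/4, q_W = (40 − 63/2)/2 = 17/4, q_K = (44 − 63/2)/2 = 25/4.
Total output Q = 21/4 + 17/4 + 25/4 = 63/4.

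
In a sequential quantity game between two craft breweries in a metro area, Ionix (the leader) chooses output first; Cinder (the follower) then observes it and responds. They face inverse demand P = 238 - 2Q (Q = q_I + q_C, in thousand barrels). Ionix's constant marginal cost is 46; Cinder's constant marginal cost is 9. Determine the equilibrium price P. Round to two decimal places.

84.75

The follower Cinder best-responds to any q_I: π_C = (238 - 2Q)q_C - 9q_C.
Follower FOC: 229 - 2q_I - 4q_C = 0, so q_C(q_I) = (229 - 2q_I)/4.
The leader anticipates this reaction. Substituting into P = 238 - 2Q gives P = 247/2 - q_I, so π_I = (247/2 - q_I)q_I - 46q_I.
Leader FOC: 155/2 - 2q_I = 0, so q_I = 155/4.
Then q_C = (229 - 2·(155/4))/4 = 303/8.
Total output Q = 613/8, so price P = 238 - 2·(613/8) = 339/4.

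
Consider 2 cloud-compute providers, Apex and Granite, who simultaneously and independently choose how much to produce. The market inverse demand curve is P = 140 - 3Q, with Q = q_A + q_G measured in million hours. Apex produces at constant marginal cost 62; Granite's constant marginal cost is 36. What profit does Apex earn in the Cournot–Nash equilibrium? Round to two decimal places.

Apex's profit: π_A = (140 - 3Q)q_A - (62q_A). Setting ∂π_A/∂q_A = 0: 78 - 6q_A - 3(q_G) = 0.
Granite's profit: π_G = (140 - 3Q)q_G - (36q_G). Setting ∂π_G/∂q_G = 0: 104 - 6q_G - 3(q_A) = 0.
So q_A = (78 - 3q_G)/6 and q_G = (104 - 3q_A)/6.
Substituting one into the other gives q_A = 52/9 and q_G = 130/9.
Price P = 140 - 3·(182/9) = 238/3.
Apex's profit: (238/3 - 62)·(52/9) = 100.1481.

100.15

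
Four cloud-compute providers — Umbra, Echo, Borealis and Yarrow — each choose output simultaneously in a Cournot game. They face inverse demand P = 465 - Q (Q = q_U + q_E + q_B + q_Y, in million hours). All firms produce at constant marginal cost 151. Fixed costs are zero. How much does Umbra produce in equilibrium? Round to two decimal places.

62.80

A representative firm's profit is π_i = q_i(465 - Q) - 151q_i.
First-order condition (treating rivals' output as given): 314 - 2q_i - Σ_{j≠i} q_j = 0.
With identical firms every q_j equals q_i, so Σ_{j≠i} q_j = 3q_i and 314 = 5q_i, giving q_i = 314/5.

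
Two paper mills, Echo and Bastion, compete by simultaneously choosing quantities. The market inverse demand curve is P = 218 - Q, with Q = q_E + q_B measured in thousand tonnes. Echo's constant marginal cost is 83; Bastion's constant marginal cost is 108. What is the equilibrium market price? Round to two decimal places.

Echo's profit: π_E = (218 - Q)q_E - (83q_E). Setting ∂π_E/∂q_E = 0: 135 - 2q_E - (q_B) = 0.
Bastion's profit: π_B = (218 - Q)q_B - (108q_B). Setting ∂π_B/∂q_B = 0: 110 - 2q_B - (q_E) = 0.
Rearranging gives the reaction functions q_E = (135 - q_B)/2 and q_B = (110 - q_E)/2.
Substituting one into the other gives q_E = 160/3 and q_B = 85/3.
Total output Q = 245/3, so price P = 218 - 245/3 = 409/3.

136.33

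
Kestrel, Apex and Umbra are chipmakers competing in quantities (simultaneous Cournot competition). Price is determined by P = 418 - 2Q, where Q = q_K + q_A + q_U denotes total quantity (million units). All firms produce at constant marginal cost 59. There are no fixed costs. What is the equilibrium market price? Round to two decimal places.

Each firm earns π_i = (418 - 2Q)q_i - 59q_i.
First-order condition (treating rivals' output as given): 359 - 4q_i - 2·Σ_{j≠i} q_j = 0.
By symmetry each firm produces the same amount; substituting Σ_{j≠i} q_j = 2q_i yields q_i = 359/8.
Total output Q = 1077/8, so price P = 418 - 2·(1077/8) = 595/4.

148.75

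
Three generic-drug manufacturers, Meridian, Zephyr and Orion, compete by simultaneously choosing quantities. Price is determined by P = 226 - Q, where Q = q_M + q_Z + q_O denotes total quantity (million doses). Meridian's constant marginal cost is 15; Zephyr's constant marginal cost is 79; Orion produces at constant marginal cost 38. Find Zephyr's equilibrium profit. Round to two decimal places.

110.25

Meridian's profit: π_M = (226 - Q)q_M - (15q_M). Setting ∂π_M/∂q_M = 0: 211 - 2q_M - (q_Z + q_O) = 0.
Zephyr's first-order condition: 147 - 2q_Z - (q_M + q_O) = 0.
Orion's profit: π_O = (226 - Q)q_O - (38q_O). Setting ∂π_O/∂q_O = 0: 188 - 2q_O - (q_M + q_Z) = 0.
Summing all 3 equations gives 546 − 4Q = 0, hence Q = 273/2.
Back-substituting: q_M = (211 − 273/2) = 149/2, q_Z = (147 − 273/2) = 21/2, q_O = (188 − 273/2) = 103/2.
Price P = 226 - 273/2 = 179/2.
Zephyr's profit: (179/2 - 79)·(21/2) = 441/4.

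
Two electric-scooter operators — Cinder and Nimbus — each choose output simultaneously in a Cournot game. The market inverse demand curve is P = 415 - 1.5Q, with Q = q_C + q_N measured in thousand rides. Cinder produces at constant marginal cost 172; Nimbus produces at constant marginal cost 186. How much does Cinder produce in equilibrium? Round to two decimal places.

57.11

Cinder's profit: π_C = (415 - 1.5Q)q_C - (172q_C). Setting ∂π_C/∂q_C = 0: 243 - 3q_C - (3/2)(q_N) = 0.
Nimbus's profit: π_N = (415 - 1.5Q)q_N - (186q_N). Setting ∂π_N/∂q_N = 0: 229 - 3q_N - (3/2)(q_C) = 0.
Rearranging gives the reaction functions q_C = (243 - (3/2)q_N)/3 and q_N = (229 - (3/2)q_C)/3.
Substituting one into the other gives q_C = 514/9 and q_N = 430/9.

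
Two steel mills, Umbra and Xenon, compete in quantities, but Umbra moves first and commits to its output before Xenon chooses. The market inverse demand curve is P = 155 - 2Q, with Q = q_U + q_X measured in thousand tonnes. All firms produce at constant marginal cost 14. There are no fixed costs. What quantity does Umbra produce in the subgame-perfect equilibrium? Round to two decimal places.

35.25

Solve by backward induction. Given q_U, the follower Xenon maximises π_X = (155 - 2q_U - 2q_X)q_X - 14q_X.
Setting the follower's marginal profit to zero, 141 - 2q_U - 4q_X = 0, i.e. q_X = (141 - 2q_U)/4.
Umbra substitutes q_X(q_U) into its own profit: π_U = q_U(155 - 2q_U - (141 - 2q_U)/2) - 14q_U = (169/2 - q_U)q_U - 14q_U.
The leader's first-order condition 141/2 - 2q_U = 0 yields q_U = 141/4.
Then q_X = (141 - 2·(141/4))/4 = 141/8.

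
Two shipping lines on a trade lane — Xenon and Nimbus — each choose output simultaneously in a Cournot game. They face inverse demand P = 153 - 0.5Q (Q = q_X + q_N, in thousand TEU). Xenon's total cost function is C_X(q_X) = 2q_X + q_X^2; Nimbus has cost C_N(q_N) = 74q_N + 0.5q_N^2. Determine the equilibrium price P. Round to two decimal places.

116.13

Xenon's profit: π_X = (153 - 0.5Q)q_X - (2q_X + q_X²). Setting ∂π_X/∂q_X = 0: 151 - 3q_X - (1/2)(q_N) = 0.
Nimbus's first-order condition: 79 - 2q_N - (1/2)(q_X) = 0.
So q_X = (151 - (1/2)q_N)/3 and q_N = (79 - (1/2)q_X)/2.
Solving the pair: q_X = 1050/23, q_N = 646/23.
Total output Q = 1696/23, so price P = 153 - (1/2)·(1696/23) = 116.1304.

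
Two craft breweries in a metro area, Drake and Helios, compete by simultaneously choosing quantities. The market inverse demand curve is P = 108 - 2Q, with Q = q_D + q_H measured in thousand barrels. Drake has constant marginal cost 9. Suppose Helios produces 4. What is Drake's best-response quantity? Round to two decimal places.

22.75

With the rival's output fixed at 4, Drake's profit is π_D = (108 - 2·4 - 2q_D)q_D - (9q_D) = (100 - 2q_D)q_D - (9q_D).
∂π_D/∂q_D = 91 - 4q_D = 0, so q_D = 91/4.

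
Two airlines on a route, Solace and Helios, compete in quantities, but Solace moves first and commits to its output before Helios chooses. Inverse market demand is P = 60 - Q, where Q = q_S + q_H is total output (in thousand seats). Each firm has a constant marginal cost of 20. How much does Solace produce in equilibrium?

20

Solve by backward induction. Given q_S, the follower Helios maximises π_H = (60 - q_S - q_H)q_H - 20q_H.
Follower FOC: 40 - q_S - 2q_H = 0, so q_H(q_S) = (40 - q_S)/2.
The leader anticipates this reaction. Substituting into P = 60 - Q gives P = 40 - (1/2)q_S, so π_S = (40 - (1/2)q_S)q_S - 20q_S.
Maximising: ∂π_S/∂q_S = 20 - q_S = 0, giving q_S = 20.
Then q_H = (40 - 20)/2 = 10.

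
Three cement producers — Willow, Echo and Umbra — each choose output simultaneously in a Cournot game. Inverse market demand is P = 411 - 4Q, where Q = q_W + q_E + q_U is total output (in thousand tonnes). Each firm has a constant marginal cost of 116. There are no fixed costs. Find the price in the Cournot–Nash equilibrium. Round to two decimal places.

Each firm earns π_i = (411 - 4Q)q_i - 116q_i.
First-order condition (treating rivals' output as given): 295 - 8q_i - 4·Σ_{j≠i} q_j = 0.
With identical firms every q_j equals q_i, so Σ_{j≠i} q_j = 2q_i and 295 = 16q_i, giving q_i = 295/16.
Total output Q = 885/16, so price P = 411 - 4·(885/16) = 759/4.

189.75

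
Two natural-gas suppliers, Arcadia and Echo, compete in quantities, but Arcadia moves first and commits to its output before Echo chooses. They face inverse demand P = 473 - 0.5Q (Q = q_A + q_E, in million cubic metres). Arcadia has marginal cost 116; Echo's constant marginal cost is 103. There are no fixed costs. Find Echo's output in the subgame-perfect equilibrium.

Solve by backward induction. Given q_A, the follower Echo maximises π_E = (473 - (1/2)q_A - (1/2)q_E)q_E - 103q_E.
Setting the follower's marginal profit to zero, 370 - (1/2)q_A - q_E = 0, i.e. q_E = (370 - (1/2)q_A).
The leader anticipates this reaction. Substituting into P = 473 - 0.5Q gives P = 288 - (1/4)q_A, so π_A = (288 - (1/4)q_A)q_A - 116q_A.
The leader's first-order condition 172 - (1/2)q_A = 0 yields q_A = 344.
Then q_E = (370 - (1/2)·344) = 198.

198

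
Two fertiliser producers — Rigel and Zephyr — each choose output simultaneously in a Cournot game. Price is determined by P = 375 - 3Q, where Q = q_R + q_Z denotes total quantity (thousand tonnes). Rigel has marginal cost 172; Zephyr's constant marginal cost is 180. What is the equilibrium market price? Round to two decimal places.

Rigel's profit: π_R = (375 - 3Q)q_R - (172q_R). Setting ∂π_R/∂q_R = 0: 203 - 6q_R - 3(q_Z) = 0.
Zephyr's profit: π_Z = (375 - 3Q)q_Z - (180q_Z). Setting ∂π_Z/∂q_Z = 0: 195 - 6q_Z - 3(q_R) = 0.
Rearranging gives the reaction functions q_R = (203 - 3q_Z)/6 and q_Z = (195 - 3q_R)/6.
Solving the pair: q_R = 211/9, q_Z = 187/9.
Total output Q = 398/9, so price P = 375 - 3·(398/9) = 727/3.

242.33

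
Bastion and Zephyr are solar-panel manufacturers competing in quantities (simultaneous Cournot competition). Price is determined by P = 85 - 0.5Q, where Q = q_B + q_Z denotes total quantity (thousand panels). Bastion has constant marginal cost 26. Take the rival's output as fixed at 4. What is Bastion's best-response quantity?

With the rival's output fixed at 4, Bastion's profit is π_B = (85 - (1/2)·4 - (1/2)q_B)q_B - (26q_B) = (83 - (1/2)q_B)q_B - (26q_B).
∂π_B/∂q_B = 57 - q_B = 0, so q_B = 57.

57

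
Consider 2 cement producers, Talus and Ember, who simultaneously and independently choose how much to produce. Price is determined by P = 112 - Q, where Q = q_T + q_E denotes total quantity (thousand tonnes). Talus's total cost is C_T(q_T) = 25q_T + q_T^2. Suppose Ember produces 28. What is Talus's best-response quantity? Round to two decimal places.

14.75

With the rival's output fixed at 28, Talus's profit is π_T = (112 - 28 - q_T)q_T - (25q_T + q_T²) = (84 - q_T)q_T - (25q_T + q_T²).
∂π_T/∂q_T = 59 - 4q_T = 0, so q_T = 59/4.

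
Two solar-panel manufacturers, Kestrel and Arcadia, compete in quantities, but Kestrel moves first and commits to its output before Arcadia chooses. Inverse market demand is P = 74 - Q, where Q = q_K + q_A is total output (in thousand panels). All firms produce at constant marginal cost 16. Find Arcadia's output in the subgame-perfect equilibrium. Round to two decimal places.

The follower Arcadia best-responds to any q_K: π_A = (74 - Q)q_A - 16q_A.
Follower FOC: 58 - q_K - 2q_A = 0, so q_A(q_K) = (58 - q_K)/2.
Kestrel substitutes q_A(q_K) into its own profit: π_K = q_K(74 - q_K - (58 - q_K)/2) - 16q_K = (45 - (1/2)q_K)q_K - 16q_K.
Leader FOC: 29 - q_K = 0, so q_K = 29.
Then q_A = (58 - 29)/2 = 29/2.

14.50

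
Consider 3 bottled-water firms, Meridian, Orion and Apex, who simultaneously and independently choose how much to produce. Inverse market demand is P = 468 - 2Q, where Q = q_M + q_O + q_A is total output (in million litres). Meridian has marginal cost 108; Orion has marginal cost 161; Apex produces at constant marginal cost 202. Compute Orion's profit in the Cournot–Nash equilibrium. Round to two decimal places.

Meridian's profit: π_M = (468 - 2Q)q_M - (108q_M). Setting ∂π_M/∂q_M = 0: 360 - 4q_M - 2(q_O + q_A) = 0.
Orion's first-order condition: 307 - 4q_O - 2(q_M + q_A) = 0.
Apex's profit: π_A = (468 - 2Q)q_A - (202q_A). Setting ∂π_A/∂q_A = 0: 266 - 4q_A - 2(q_M + q_O) = 0.
Summing all 3 equations gives 933 − 8Q = 0, hence Q = 933/8.
Back-substituting: q_M = (360 − 933/4)/2 = 507/8, q_O = (307 − 933/4)/2 = 295/8, q_A = (266 − 933/4)/2 = 131/8.
Price P = 468 - 2·(933/8) = 939/4.
Orion's profit: (939/4 - 161)·(295/8) = 2719.5313.

2719.53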